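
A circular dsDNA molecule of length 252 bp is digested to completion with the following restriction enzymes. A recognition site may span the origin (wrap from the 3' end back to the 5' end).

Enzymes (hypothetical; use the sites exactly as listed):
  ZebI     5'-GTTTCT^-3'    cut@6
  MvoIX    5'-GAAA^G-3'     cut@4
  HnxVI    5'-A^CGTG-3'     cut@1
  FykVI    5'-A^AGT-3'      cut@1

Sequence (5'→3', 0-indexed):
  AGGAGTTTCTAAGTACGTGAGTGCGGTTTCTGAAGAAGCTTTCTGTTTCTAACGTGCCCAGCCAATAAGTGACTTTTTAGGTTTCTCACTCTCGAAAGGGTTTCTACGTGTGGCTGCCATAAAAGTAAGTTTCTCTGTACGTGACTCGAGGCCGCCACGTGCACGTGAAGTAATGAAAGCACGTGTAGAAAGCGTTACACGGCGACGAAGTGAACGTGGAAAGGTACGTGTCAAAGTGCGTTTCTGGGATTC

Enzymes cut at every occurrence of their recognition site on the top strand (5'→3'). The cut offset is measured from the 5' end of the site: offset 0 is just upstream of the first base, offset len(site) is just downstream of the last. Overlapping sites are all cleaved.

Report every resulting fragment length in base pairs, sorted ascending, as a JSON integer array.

[1,1,2,3,4,4,4,5,5,6,6,7,8,8,8,10,10,11,11,15,16,17,17,17,18,19,19]

Site scan:
  ZebI (GTTTCT, off=6): starts [4, 25, 44, 80, 99, 128, 239] → cuts [10, 31, 50, 86, 105, 134, 245]
  MvoIX (GAAAG, off=4): starts [93, 174, 187, 218] → cuts [97, 178, 191, 222]
  HnxVI (ACGTG, off=1): starts [14, 51, 105, 138, 156, 162, 180, 213, 225] → cuts [15, 52, 106, 139, 157, 163, 181, 214, 226]
  FykVI (AAGT, off=1): starts [10, 66, 122, 126, 167, 207, 233] → cuts [11, 67, 123, 127, 168, 208, 234]

Pooled cuts: [10, 11, 15, 31, 50, 52, 67, 86, 97, 105, 106, 123, 127, 134, 139, 157, 163, 168, 178, 181, 191, 208, 214, 222, 226, 234, 245]

Fragment lengths:
  10→11: 1 bp
  11→15: 4 bp
  15→31: 16 bp
  31→50: 19 bp
  50→52: 2 bp
  52→67: 15 bp
  67→86: 19 bp
  86→97: 11 bp
  97→105: 8 bp
  105→106: 1 bp
  106→123: 17 bp
  123→127: 4 bp
  127→134: 7 bp
  134→139: 5 bp
  139→157: 18 bp
  157→163: 6 bp
  163→168: 5 bp
  168→178: 10 bp
  178→181: 3 bp
  181→191: 10 bp
  191→208: 17 bp
  208→214: 6 bp
  214→222: 8 bp
  222→226: 4 bp
  226→234: 8 bp
  234→245: 11 bp
  245→10 (wrap): 252-245+10 = 17 bp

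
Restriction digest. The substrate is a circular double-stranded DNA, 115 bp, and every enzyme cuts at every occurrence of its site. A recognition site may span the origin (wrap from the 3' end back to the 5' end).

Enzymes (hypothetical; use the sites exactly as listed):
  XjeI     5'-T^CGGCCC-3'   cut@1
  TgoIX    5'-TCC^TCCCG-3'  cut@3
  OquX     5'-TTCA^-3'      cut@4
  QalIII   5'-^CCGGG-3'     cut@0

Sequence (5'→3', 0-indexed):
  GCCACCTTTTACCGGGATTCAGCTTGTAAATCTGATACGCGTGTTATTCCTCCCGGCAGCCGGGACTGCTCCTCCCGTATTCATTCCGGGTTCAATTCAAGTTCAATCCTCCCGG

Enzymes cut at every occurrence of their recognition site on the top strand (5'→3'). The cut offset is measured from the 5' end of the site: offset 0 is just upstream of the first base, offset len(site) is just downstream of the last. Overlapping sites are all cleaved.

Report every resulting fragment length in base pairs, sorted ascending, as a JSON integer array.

Per-enzyme occurrences:
  XjeI (TCGGCCC, off=1): no sites
  TgoIX TCCTCCCG/3: at [47, 69, 106] ⇒ [50, 72, 109]
  OquX TTCA/4: at [17, 79, 90, 95, 101] ⇒ [21, 83, 94, 99, 105]
  QalIII CCGGG/0: at [11, 59, 85, 111] ⇒ [11, 59, 85, 111]

Pooled cuts: [11, 21, 50, 59, 72, 83, 85, 94, 99, 105, 109, 111]

Fragments:
  11→21: 10 bp
  21→50: 29 bp
  50→59: 9 bp
  59→72: 13 bp
  72→83: 11 bp
  83→85: 2 bp
  85→94: 9 bp
  94→99: 5 bp
  99→105: 6 bp
  105→109: 4 bp
  109→111: 2 bp
  111→11 (wrap): 115-111+11 = 15 bp

[2,2,4,5,6,9,9,10,11,13,15,29]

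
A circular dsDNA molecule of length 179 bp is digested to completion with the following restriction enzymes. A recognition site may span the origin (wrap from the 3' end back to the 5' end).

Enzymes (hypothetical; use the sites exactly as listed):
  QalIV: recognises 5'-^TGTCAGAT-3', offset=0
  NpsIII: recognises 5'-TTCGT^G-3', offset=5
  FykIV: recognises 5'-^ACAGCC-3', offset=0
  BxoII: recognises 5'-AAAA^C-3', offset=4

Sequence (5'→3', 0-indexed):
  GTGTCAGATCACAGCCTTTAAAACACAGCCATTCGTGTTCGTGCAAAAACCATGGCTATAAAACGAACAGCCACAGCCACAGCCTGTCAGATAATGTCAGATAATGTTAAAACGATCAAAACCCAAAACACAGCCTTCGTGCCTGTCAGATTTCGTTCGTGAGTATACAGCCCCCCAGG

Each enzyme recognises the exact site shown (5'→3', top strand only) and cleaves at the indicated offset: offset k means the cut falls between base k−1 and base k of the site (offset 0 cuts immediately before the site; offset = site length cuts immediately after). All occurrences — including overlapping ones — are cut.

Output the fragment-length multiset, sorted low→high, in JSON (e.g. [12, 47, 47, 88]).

Scan for sites:
  QalIV (TGTCAGAT, off=0): starts [1, 84, 94, 143] → cuts [1, 84, 94, 143]
  NpsIII (TTCGTG, off=5): starts [31, 37, 135, 155] → cuts [36, 42, 140, 160]
  FykIV (ACAGCC, off=0): starts [10, 24, 66, 72, 78, 129, 166] → cuts [10, 24, 66, 72, 78, 129, 166]
  BxoII (AAAAC, off=4): starts [19, 45, 59, 108, 117, 124] → cuts [23, 49, 63, 112, 121, 128]

All cut coordinates (distinct, sorted): [1, 10, 23, 24, 36, 42, 49, 63, 66, 72, 78, 84, 94, 112, 121, 128, 129, 140, 143, 160, 166]

Fragment lengths:
  1→10: 9 bp
  10→23: 13 bp
  23→24: 1 bp
  24→36: 12 bp
  36→42: 6 bp
  42→49: 7 bp
  49→63: 14 bp
  63→66: 3 bp
  66→72: 6 bp
  72→78: 6 bp
  78→84: 6 bp
  84→94: 10 bp
  94→112: 18 bp
  112→121: 9 bp
  121→128: 7 bp
  128→129: 1 bp
  129→140: 11 bp
  140→143: 3 bp
  143→160: 17 bp
  160→166: 6 bp
  166→1 (wrap): 179-166+1 = 14 bp

[1,1,3,3,6,6,6,6,6,7,7,9,9,10,11,12,13,14,14,17,18]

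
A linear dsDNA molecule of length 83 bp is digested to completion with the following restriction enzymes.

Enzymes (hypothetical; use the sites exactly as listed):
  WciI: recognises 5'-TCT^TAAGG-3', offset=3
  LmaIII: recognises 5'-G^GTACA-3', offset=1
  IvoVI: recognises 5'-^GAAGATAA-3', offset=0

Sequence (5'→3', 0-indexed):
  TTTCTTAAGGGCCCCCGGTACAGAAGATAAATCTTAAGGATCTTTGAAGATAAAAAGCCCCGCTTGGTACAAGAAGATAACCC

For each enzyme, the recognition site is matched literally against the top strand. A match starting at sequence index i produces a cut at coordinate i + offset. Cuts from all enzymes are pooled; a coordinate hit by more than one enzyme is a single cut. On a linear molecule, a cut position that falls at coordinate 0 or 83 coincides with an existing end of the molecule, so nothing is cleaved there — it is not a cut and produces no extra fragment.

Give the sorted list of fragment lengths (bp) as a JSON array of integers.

[5,5,6,11,11,12,12,21]

Per-enzyme occurrences:
  WciI TCTTAAGG/3: at [2, 31] ⇒ [5, 34]
  LmaIII GGTACA/1: at [16, 65] ⇒ [17, 66]
  IvoVI GAAGATAA/0: at [22, 45, 72] ⇒ [22, 45, 72]

Pooled cuts: [5, 17, 22, 34, 45, 66, 72]

Fragments:
  [0,5): 5 bp
  [5,17): 12 bp
  [17,22): 5 bp
  [22,34): 12 bp
  [34,45): 11 bp
  [45,66): 21 bp
  [66,72): 6 bp
  [72,83): 11 bp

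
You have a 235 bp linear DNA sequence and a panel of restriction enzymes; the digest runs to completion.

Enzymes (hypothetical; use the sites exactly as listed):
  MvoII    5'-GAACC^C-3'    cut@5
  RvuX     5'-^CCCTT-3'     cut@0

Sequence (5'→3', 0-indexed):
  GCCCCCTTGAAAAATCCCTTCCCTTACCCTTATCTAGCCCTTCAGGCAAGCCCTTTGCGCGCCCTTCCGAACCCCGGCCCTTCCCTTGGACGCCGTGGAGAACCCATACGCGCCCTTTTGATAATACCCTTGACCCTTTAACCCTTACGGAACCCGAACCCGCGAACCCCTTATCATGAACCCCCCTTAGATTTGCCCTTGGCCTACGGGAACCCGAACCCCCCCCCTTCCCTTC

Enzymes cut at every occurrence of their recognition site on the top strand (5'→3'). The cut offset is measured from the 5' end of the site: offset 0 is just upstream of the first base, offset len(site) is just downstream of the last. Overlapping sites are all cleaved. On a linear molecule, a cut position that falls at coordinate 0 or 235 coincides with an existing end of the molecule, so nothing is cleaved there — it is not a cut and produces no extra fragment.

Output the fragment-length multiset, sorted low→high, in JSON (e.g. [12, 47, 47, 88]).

Site scan:
  MvoII (GAACCC, off=5): starts [68, 99, 149, 155, 163, 177, 209, 215] → cuts [73, 104, 154, 160, 168, 182, 214, 220]
  RvuX (CCCTT, off=0): starts [3, 15, 20, 26, 37, 50, 61, 77, 82, 112, 126, 133, 141, 167, 183, 195, 224, 229] → cuts [3, 15, 20, 26, 37, 50, 61, 77, 82, 112, 126, 133, 141, 167, 183, 195, 224, 229]

All cut coordinates (distinct, sorted): [3, 15, 20, 26, 37, 50, 61, 73, 77, 82, 104, 112, 126, 133, 141, 154, 160, 167, 168, 182, 183, 195, 214, 220, 224, 229]

Fragment lengths:
  [0,3): 3 bp
  [3,15): 12 bp
  [15,20): 5 bp
  [20,26): 6 bp
  [26,37): 11 bp
  [37,50): 13 bp
  [50,61): 11 bp
  [61,73): 12 bp
  [73,77): 4 bp
  [77,82): 5 bp
  [82,104): 22 bp
  [104,112): 8 bp
  [112,126): 14 bp
  [126,133): 7 bp
  [133,141): 8 bp
  [141,154): 13 bp
  [154,160): 6 bp
  [160,167): 7 bp
  [167,168): 1 bp
  [168,182): 14 bp
  [182,183): 1 bp
  [183,195): 12 bp
  [195,214): 19 bp
  [214,220): 6 bp
  [220,224): 4 bp
  [224,229): 5 bp
  [229,235): 6 bp

[1,1,3,4,4,5,5,5,6,6,6,6,7,7,8,8,11,11,12,12,12,13,13,14,14,19,22]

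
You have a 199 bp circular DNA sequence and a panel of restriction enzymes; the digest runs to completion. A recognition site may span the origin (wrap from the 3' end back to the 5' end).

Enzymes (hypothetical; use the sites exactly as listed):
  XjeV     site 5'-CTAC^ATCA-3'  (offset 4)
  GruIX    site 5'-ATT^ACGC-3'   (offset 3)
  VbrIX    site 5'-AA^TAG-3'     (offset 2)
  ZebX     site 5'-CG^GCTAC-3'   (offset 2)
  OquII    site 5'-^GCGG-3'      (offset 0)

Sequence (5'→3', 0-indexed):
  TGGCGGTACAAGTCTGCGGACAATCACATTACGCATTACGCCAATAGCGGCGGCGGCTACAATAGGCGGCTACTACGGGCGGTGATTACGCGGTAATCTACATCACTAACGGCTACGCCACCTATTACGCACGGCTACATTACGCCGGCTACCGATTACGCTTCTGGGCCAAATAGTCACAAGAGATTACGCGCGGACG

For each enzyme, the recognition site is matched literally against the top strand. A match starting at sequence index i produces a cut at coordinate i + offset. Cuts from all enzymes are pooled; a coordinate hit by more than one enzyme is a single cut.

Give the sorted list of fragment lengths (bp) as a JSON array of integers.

[2,2,3,3,3,3,3,4,6,7,7,7,7,8,9,9,10,10,10,12,13,15,15,15,16]

Per-enzyme occurrences:
  XjeV CTACATCA/4: at [97] ⇒ [101]
  GruIX ATTACGC/3: at [27, 34, 84, 123, 138, 154, 185] ⇒ [30, 37, 87, 126, 141, 157, 188]
  VbrIX AATAG/2: at [42, 60, 171] ⇒ [44, 62, 173]
  ZebX CGGCTAC/2: at [53, 66, 109, 131, 145] ⇒ [55, 68, 111, 133, 147]
  OquII GCGG/0: at [2, 15, 46, 49, 52, 65, 78, 89, 192] ⇒ [2, 15, 46, 49, 52, 65, 78, 89, 192]

Pooled cuts: [2, 15, 30, 37, 44, 46, 49, 52, 55, 62, 65, 68, 78, 87, 89, 101, 111, 126, 133, 141, 147, 157, 173, 188, 192]

Fragment lengths:
  2→15: 13 bp
  15→30: 15 bp
  30→37: 7 bp
  37→44: 7 bp
  44→46: 2 bp
  46→49: 3 bp
  49→52: 3 bp
  52→55: 3 bp
  55→62: 7 bp
  62→65: 3 bp
  65→68: 3 bp
  68→78: 10 bp
  78→87: 9 bp
  87→89: 2 bp
  89→101: 12 bp
  101→111: 10 bp
  111→126: 15 bp
  126→133: 7 bp
  133→141: 8 bp
  141→147: 6 bp
  147→157: 10 bp
  157→173: 16 bp
  173→188: 15 bp
  188→192: 4 bp
  192→2 (wrap): 199-192+2 = 9 bp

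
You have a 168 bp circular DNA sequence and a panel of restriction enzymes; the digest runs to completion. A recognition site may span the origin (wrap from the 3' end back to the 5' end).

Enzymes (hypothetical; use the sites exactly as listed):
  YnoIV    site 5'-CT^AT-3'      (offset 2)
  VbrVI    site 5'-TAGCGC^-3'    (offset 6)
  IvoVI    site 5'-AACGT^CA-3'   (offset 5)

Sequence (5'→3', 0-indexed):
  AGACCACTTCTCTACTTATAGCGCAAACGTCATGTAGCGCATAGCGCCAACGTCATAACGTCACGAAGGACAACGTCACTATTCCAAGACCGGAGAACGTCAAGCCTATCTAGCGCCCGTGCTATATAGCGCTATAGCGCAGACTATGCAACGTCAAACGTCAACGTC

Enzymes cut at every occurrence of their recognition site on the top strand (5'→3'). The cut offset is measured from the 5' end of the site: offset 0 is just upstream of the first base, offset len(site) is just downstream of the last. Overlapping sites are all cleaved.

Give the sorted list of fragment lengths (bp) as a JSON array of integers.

[1,4,5,6,6,6,7,7,7,7,7,8,9,9,9,10,15,20,25]

Site scan:
  YnoIV (CTAT, off=2): starts [78, 105, 121, 131, 143] → cuts [80, 107, 123, 133, 145]
  VbrVI (TAGCGC, off=6): starts [18, 34, 41, 110, 126, 134] → cuts [24, 40, 47, 116, 132, 140]
  IvoVI (AACGTCA, off=5): starts [25, 48, 56, 71, 95, 149, 156, 162] → cuts [30, 53, 61, 76, 100, 154, 161, 167]

All cut coordinates (distinct, sorted): [24, 30, 40, 47, 53, 61, 76, 80, 100, 107, 116, 123, 132, 133, 140, 145, 154, 161, 167]

Fragment lengths:
  24→30: 6 bp
  30→40: 10 bp
  40→47: 7 bp
  47→53: 6 bp
  53→61: 8 bp
  61→76: 15 bp
  76→80: 4 bp
  80→100: 20 bp
  100→107: 7 bp
  107→116: 9 bp
  116→123: 7 bp
  123→132: 9 bp
  132→133: 1 bp
  133→140: 7 bp
  140→145: 5 bp
  145→154: 9 bp
  154→161: 7 bp
  161→167: 6 bp
  167→24 (wrap): 168-167+24 = 25 bp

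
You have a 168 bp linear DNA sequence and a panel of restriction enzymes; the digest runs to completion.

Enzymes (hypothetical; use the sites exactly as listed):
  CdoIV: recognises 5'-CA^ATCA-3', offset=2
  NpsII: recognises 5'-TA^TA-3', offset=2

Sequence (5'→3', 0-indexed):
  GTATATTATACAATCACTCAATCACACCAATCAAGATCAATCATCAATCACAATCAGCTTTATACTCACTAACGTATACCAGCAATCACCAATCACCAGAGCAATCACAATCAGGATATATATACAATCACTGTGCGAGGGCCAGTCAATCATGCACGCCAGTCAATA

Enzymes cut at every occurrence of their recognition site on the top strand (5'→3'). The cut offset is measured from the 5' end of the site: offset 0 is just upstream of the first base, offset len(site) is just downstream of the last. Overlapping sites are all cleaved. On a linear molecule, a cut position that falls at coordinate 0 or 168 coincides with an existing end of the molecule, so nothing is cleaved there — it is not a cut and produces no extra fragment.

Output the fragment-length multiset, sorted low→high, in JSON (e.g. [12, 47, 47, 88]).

[2,2,3,4,4,5,6,6,7,7,8,8,9,9,10,10,12,14,20,22]

Per-enzyme occurrences:
  CdoIV CAATCA/2: at [10, 18, 27, 37, 44, 50, 82, 89, 101, 107, 124, 146] ⇒ [12, 20, 29, 39, 46, 52, 84, 91, 103, 109, 126, 148]
  NpsII TATA/2: at [1, 6, 60, 74, 116, 118, 120] ⇒ [3, 8, 62, 76, 118, 120, 122]

Pooled cuts: [3, 8, 12, 20, 29, 39, 46, 52, 62, 76, 84, 91, 103, 109, 118, 120, 122, 126, 148]

Fragment lengths:
  [0,3): 3 bp
  [3,8): 5 bp
  [8,12): 4 bp
  [12,20): 8 bp
  [20,29): 9 bp
  [29,39): 10 bp
  [39,46): 7 bp
  [46,52): 6 bp
  [52,62): 10 bp
  [62,76): 14 bp
  [76,84): 8 bp
  [84,91): 7 bp
  [91,103): 12 bp
  [103,109): 6 bp
  [109,118): 9 bp
  [118,120): 2 bp
  [120,122): 2 bp
  [122,126): 4 bp
  [126,148): 22 bp
  [148,168): 20 bp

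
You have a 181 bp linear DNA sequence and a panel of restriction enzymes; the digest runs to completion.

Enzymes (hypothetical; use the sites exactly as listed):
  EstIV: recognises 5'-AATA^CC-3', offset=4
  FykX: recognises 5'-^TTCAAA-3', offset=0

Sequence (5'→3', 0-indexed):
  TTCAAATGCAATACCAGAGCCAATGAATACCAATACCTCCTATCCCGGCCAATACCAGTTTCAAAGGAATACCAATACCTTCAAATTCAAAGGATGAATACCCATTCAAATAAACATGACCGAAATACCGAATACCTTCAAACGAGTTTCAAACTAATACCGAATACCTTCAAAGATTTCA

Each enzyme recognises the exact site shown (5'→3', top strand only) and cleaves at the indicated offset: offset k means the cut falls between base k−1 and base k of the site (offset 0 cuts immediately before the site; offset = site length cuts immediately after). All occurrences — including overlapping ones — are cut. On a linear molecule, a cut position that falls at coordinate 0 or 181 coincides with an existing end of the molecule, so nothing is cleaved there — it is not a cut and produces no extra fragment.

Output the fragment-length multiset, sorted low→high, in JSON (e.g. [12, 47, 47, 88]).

Scan for sites:
  EstIV (AATACC, off=4): starts [9, 25, 31, 50, 67, 73, 96, 123, 130, 155, 162] → cuts [13, 29, 35, 54, 71, 77, 100, 127, 134, 159, 166]
  FykX (TTCAAA, off=0): starts [0, 59, 79, 85, 104, 136, 147, 168] → cuts [59, 79, 85, 104, 136, 147, 168] (position 0 is a terminus of the linear molecule — no cut)

Pooled cuts: [13, 29, 35, 54, 59, 71, 77, 79, 85, 100, 104, 127, 134, 136, 147, 159, 166, 168]

Fragments:
  [0,13): 13 bp
  [13,29): 16 bp
  [29,35): 6 bp
  [35,54): 19 bp
  [54,59): 5 bp
  [59,71): 12 bp
  [71,77): 6 bp
  [77,79): 2 bp
  [79,85): 6 bp
  [85,100): 15 bp
  [100,104): 4 bp
  [104,127): 23 bp
  [127,134): 7 bp
  [134,136): 2 bp
  [136,147): 11 bp
  [147,159): 12 bp
  [159,166): 7 bp
  [166,168): 2 bp
  [168,181): 13 bp

[2,2,2,4,5,6,6,6,7,7,11,12,12,13,13,15,16,19,23]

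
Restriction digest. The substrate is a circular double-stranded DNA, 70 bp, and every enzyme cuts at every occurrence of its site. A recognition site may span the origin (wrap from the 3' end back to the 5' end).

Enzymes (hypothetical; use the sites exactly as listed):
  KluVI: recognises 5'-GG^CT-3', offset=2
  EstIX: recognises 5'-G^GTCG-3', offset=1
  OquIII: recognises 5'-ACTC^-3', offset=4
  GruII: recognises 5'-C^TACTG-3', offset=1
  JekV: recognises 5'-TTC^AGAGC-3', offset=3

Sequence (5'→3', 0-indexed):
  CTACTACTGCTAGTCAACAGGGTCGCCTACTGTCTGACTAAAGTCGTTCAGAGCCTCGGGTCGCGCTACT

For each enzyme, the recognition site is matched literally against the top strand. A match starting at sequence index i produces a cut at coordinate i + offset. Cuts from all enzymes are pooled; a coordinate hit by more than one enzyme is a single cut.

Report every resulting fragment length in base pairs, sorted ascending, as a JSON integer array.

[3,6,10,12,17,22]

Per-enzyme occurrences:
  KluVI (GGCT, off=2): no sites
  EstIX GGTCG/1: at [20, 58] ⇒ [21, 59]
  OquIII ACTC/4: at [67] ⇒ [1]
  GruII CTACTG/1: at [3, 26] ⇒ [4, 27]
  JekV TTCAGAGC/3: at [46] ⇒ [49]

Pooled cuts: [1, 4, 21, 27, 49, 59]

Fragments:
  1→4: 3 bp
  4→21: 17 bp
  21→27: 6 bp
  27→49: 22 bp
  49→59: 10 bp
  59→1 (wrap): 70-59+1 = 12 bp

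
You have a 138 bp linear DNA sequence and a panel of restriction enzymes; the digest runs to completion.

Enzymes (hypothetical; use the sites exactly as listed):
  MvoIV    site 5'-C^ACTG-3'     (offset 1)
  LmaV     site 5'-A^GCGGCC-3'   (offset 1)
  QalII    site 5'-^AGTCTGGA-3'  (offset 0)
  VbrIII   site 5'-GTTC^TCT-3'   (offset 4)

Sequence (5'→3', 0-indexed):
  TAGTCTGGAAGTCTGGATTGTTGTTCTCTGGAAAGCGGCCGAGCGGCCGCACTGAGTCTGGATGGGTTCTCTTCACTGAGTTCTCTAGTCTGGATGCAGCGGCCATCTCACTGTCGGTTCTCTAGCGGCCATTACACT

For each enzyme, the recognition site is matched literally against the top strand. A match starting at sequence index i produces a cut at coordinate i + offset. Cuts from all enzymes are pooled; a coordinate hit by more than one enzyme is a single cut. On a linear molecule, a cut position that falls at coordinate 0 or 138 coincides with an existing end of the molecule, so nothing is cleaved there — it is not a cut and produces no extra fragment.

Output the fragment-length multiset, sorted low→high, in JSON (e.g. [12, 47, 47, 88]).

[1,3,4,4,5,8,8,8,8,9,11,11,12,14,15,17]

Scan for sites:
  MvoIV CACTG/1: at [49, 73, 108] ⇒ [50, 74, 109]
  LmaV AGCGGCC/1: at [33, 41, 97, 123] ⇒ [34, 42, 98, 124]
  QalII AGTCTGGA/0: at [1, 9, 54, 86] ⇒ [1, 9, 54, 86]
  VbrIII GTTCTCT/4: at [22, 65, 79, 116] ⇒ [26, 69, 83, 120]

Pooled cuts: [1, 9, 26, 34, 42, 50, 54, 69, 74, 83, 86, 98, 109, 120, 124]

Fragment lengths:
  [0,1): 1 bp
  [1,9): 8 bp
  [9,26): 17 bp
  [26,34): 8 bp
  [34,42): 8 bp
  [42,50): 8 bp
  [50,54): 4 bp
  [54,69): 15 bp
  [69,74): 5 bp
  [74,83): 9 bp
  [83,86): 3 bp
  [86,98): 12 bp
  [98,109): 11 bp
  [109,120): 11 bp
  [120,124): 4 bp
  [124,138): 14 bp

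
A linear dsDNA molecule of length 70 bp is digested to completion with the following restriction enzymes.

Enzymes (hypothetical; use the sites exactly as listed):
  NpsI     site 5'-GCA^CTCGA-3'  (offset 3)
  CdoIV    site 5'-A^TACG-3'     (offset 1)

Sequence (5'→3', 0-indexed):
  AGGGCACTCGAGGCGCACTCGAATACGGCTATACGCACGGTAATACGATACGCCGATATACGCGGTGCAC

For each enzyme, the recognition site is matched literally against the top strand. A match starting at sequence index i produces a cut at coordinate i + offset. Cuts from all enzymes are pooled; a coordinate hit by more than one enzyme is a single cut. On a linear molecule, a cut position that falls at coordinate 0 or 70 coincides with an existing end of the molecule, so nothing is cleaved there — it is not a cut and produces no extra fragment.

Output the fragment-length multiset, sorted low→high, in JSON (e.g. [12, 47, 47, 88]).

[5,6,6,8,10,11,12,12]

Per-enzyme occurrences:
  NpsI (GCACTCGA, off=3): starts [3, 14] → cuts [6, 17]
  CdoIV (ATACG, off=1): starts [22, 30, 42, 47, 57] → cuts [23, 31, 43, 48, 58]

Pooled cuts: [6, 17, 23, 31, 43, 48, 58]

Fragment lengths:
  [0,6): 6 bp
  [6,17): 11 bp
  [17,23): 6 bp
  [23,31): 8 bp
  [31,43): 12 bp
  [43,48): 5 bp
  [48,58): 10 bp
  [58,70): 12 bp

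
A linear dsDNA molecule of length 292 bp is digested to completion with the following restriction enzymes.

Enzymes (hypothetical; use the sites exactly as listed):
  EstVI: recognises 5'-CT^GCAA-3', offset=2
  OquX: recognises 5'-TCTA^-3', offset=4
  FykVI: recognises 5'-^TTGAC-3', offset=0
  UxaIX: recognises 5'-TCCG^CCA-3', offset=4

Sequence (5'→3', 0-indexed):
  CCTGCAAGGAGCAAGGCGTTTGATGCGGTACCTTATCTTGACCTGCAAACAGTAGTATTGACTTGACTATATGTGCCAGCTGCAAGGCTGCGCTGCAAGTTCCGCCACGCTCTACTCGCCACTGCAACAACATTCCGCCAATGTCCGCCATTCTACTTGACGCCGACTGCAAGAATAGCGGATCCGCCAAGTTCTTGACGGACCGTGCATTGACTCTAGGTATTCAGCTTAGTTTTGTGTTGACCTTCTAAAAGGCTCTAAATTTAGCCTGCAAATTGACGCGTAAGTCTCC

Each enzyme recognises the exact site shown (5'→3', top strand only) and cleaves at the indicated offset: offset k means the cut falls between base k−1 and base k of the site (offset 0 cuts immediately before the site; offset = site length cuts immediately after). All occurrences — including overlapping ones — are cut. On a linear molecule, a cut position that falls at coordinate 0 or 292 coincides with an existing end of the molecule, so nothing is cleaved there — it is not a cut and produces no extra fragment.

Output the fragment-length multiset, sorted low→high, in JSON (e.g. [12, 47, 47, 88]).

[1,3,5,5,7,8,8,9,9,10,10,10,10,10,11,12,13,13,14,15,17,18,19,21,34]

Scan for sites:
  EstVI CTGCAA/2: at [1, 42, 79, 92, 121, 166, 268] ⇒ [3, 44, 81, 94, 123, 168, 270]
  OquX TCTA/4: at [110, 151, 214, 246, 256] ⇒ [114, 155, 218, 250, 260]
  FykVI TTGAC/0: at [37, 57, 62, 156, 194, 209, 239, 275] ⇒ [37, 57, 62, 156, 194, 209, 239, 275]
  UxaIX TCCGCCA/4: at [100, 133, 143, 182] ⇒ [104, 137, 147, 186]

All cut coordinates (distinct, sorted): [3, 37, 44, 57, 62, 81, 94, 104, 114, 123, 137, 147, 155, 156, 168, 186, 194, 209, 218, 239, 250, 260, 270, 275]

Fragments:
  [0,3): 3 bp
  [3,37): 34 bp
  [37,44): 7 bp
  [44,57): 13 bp
  [57,62): 5 bp
  [62,81): 19 bp
  [81,94): 13 bp
  [94,104): 10 bp
  [104,114): 10 bp
  [114,123): 9 bp
  [123,137): 14 bp
  [137,147): 10 bp
  [147,155): 8 bp
  [155,156): 1 bp
  [156,168): 12 bp
  [168,186): 18 bp
  [186,194): 8 bp
  [194,209): 15 bp
  [209,218): 9 bp
  [218,239): 21 bp
  [239,250): 11 bp
  [250,260): 10 bp
  [260,270): 10 bp
  [270,275): 5 bp
  [275,292): 17 bp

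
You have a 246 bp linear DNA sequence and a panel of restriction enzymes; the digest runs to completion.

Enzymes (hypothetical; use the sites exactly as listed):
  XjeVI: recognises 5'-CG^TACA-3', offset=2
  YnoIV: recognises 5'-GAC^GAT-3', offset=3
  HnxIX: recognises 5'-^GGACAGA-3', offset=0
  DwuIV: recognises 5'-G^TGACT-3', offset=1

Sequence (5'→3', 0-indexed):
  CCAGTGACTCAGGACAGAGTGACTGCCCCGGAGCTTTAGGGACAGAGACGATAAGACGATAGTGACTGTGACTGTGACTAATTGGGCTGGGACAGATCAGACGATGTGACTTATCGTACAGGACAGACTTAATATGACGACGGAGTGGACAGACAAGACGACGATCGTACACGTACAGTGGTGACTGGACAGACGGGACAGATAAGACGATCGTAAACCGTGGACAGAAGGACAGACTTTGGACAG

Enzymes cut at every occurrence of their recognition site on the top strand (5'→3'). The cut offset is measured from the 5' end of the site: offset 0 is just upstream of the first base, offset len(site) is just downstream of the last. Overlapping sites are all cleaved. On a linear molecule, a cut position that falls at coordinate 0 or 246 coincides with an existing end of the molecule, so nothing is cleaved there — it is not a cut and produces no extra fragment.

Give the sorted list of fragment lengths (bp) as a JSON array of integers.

[4,4,4,5,5,5,6,6,6,7,8,8,8,8,9,10,10,13,13,13,15,16,17,20,26]

Scan for sites:
  XjeVI (CGTACA, off=2): starts [114, 165, 171] → cuts [116, 167, 173]
  YnoIV (GACGAT, off=3): starts [46, 54, 99, 159, 205] → cuts [49, 57, 102, 162, 208]
  HnxIX (GGACAGA, off=0): starts [11, 39, 89, 120, 146, 186, 195, 221, 229] → cuts [11, 39, 89, 120, 146, 186, 195, 221, 229]
  DwuIV (GTGACT, off=1): starts [3, 18, 61, 67, 73, 105, 180] → cuts [4, 19, 62, 68, 74, 106, 181]

Pooled cuts: [4, 11, 19, 39, 49, 57, 62, 68, 74, 89, 102, 106, 116, 120, 146, 162, 167, 173, 181, 186, 195, 208, 221, 229]

Fragments:
  [0,4): 4 bp
  [4,11): 7 bp
  [11,19): 8 bp
  [19,39): 20 bp
  [39,49): 10 bp
  [49,57): 8 bp
  [57,62): 5 bp
  [62,68): 6 bp
  [68,74): 6 bp
  [74,89): 15 bp
  [89,102): 13 bp
  [102,106): 4 bp
  [106,116): 10 bp
  [116,120): 4 bp
  [120,146): 26 bp
  [146,162): 16 bp
  [162,167): 5 bp
  [167,173): 6 bp
  [173,181): 8 bp
  [181,186): 5 bp
  [186,195): 9 bp
  [195,208): 13 bp
  [208,221): 13 bp
  [221,229): 8 bp
  [229,246): 17 bp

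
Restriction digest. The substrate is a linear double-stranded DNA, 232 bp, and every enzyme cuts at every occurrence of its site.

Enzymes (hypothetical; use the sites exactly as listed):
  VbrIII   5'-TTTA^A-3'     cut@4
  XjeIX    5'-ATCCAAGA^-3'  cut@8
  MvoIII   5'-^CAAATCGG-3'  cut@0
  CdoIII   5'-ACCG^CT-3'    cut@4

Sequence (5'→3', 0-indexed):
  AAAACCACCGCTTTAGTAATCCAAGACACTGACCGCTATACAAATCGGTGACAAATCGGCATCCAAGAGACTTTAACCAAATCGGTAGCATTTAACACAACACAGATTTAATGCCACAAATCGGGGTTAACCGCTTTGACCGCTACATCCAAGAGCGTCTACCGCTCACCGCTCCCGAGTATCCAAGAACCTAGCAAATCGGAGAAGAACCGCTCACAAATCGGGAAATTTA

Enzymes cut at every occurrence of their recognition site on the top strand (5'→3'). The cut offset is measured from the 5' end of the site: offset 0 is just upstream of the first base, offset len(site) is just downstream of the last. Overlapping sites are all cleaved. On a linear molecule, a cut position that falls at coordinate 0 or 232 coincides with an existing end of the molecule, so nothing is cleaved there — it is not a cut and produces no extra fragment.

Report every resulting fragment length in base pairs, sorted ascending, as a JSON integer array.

Site scan:
  VbrIII (TTTAA, off=4): starts [71, 90, 106] → cuts [75, 94, 110]
  XjeIX (ATCCAAGA, off=8): starts [18, 60, 146, 180] → cuts [26, 68, 154, 188]
  MvoIII (CAAATCGG, off=0): starts [40, 51, 77, 116, 194, 216] → cuts [40, 51, 77, 116, 194, 216]
  CdoIII (ACCGCT, off=4): starts [6, 31, 129, 138, 160, 167, 208] → cuts [10, 35, 133, 142, 164, 171, 212]

All cut coordinates (distinct, sorted): [10, 26, 35, 40, 51, 68, 75, 77, 94, 110, 116, 133, 142, 154, 164, 171, 188, 194, 212, 216]

Fragment lengths:
  [0,10): 10 bp
  [10,26): 16 bp
  [26,35): 9 bp
  [35,40): 5 bp
  [40,51): 11 bp
  [51,68): 17 bp
  [68,75): 7 bp
  [75,77): 2 bp
  [77,94): 17 bp
  [94,110): 16 bp
  [110,116): 6 bp
  [116,133): 17 bp
  [133,142): 9 bp
  [142,154): 12 bp
  [154,164): 10 bp
  [164,171): 7 bp
  [171,188): 17 bp
  [188,194): 6 bp
  [194,212): 18 bp
  [212,216): 4 bp
  [216,232): 16 bp

[2,4,5,6,6,7,7,9,9,10,10,11,12,16,16,16,17,17,17,17,18]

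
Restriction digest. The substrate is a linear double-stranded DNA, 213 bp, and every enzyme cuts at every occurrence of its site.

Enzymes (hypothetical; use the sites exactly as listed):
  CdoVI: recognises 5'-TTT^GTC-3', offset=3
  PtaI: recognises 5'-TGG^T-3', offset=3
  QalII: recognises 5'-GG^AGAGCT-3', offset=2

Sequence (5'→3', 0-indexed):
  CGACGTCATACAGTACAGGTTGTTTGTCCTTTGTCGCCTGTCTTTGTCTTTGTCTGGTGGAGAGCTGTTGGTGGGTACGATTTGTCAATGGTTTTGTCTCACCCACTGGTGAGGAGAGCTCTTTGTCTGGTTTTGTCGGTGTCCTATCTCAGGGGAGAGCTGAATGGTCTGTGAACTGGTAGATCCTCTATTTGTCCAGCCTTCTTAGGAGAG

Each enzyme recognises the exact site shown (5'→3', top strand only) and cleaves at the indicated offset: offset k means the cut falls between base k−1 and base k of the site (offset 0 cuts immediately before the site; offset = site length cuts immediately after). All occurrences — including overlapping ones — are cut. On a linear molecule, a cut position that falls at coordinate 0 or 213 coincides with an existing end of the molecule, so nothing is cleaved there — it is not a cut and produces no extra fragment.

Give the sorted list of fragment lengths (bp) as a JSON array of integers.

Per-enzyme occurrences:
  CdoVI (TTTGTC, off=3): starts [22, 29, 42, 48, 80, 92, 121, 131, 190] → cuts [25, 32, 45, 51, 83, 95, 124, 134, 193]
  PtaI (TGGT, off=3): starts [54, 68, 88, 106, 127, 164, 176] → cuts [57, 71, 91, 109, 130, 167, 179]
  QalII (GGAGAGCT, off=2): starts [58, 112, 153] → cuts [60, 114, 155]

All cut coordinates (distinct, sorted): [25, 32, 45, 51, 57, 60, 71, 83, 91, 95, 109, 114, 124, 130, 134, 155, 167, 179, 193]

Fragment lengths:
  [0,25): 25 bp
  [25,32): 7 bp
  [32,45): 13 bp
  [45,51): 6 bp
  [51,57): 6 bp
  [57,60): 3 bp
  [60,71): 11 bp
  [71,83): 12 bp
  [83,91): 8 bp
  [91,95): 4 bp
  [95,109): 14 bp
  [109,114): 5 bp
  [114,124): 10 bp
  [124,130): 6 bp
  [130,134): 4 bp
  [134,155): 21 bp
  [155,167): 12 bp
  [167,179): 12 bp
  [179,193): 14 bp
  [193,213): 20 bp

[3,4,4,5,6,6,6,7,8,10,11,12,12,12,13,14,14,20,21,25]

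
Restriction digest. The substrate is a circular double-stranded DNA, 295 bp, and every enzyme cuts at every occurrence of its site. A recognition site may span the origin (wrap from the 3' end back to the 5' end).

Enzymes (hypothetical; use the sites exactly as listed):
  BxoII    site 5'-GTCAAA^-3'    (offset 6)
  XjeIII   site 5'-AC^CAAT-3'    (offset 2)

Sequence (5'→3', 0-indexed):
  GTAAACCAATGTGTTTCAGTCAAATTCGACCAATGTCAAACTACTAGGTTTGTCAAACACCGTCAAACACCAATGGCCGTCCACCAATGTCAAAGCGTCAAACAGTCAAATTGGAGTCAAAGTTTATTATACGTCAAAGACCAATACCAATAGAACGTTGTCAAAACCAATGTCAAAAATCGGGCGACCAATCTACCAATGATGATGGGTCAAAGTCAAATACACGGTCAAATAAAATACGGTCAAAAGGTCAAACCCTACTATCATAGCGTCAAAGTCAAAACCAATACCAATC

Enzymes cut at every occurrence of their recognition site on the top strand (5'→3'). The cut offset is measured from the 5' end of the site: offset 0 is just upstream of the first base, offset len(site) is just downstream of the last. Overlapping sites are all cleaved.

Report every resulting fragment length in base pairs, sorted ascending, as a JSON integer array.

[2,2,3,3,6,6,6,6,6,8,8,8,8,10,10,10,10,11,11,11,12,14,15,17,17,18,18,18,21]

Scan for sites:
  BxoII (GTCAAA, off=6): starts [18, 34, 51, 61, 88, 96, 104, 115, 132, 159, 171, 208, 214, 226, 241, 249, 270, 276] → cuts [24, 40, 57, 67, 94, 102, 110, 121, 138, 165, 177, 214, 220, 232, 247, 255, 276, 282]
  XjeIII (ACCAAT, off=2): starts [4, 28, 68, 82, 139, 145, 165, 186, 194, 282, 288] → cuts [6, 30, 70, 84, 141, 147, 167, 188, 196, 284, 290]

All cut coordinates (distinct, sorted): [6, 24, 30, 40, 57, 67, 70, 84, 94, 102, 110, 121, 138, 141, 147, 165, 167, 177, 188, 196, 214, 220, 232, 247, 255, 276, 282, 284, 290]

Fragment lengths:
  6→24: 18 bp
  24→30: 6 bp
  30→40: 10 bp
  40→57: 17 bp
  57→67: 10 bp
  67→70: 3 bp
  70→84: 14 bp
  84→94: 10 bp
  94→102: 8 bp
  102→110: 8 bp
  110→121: 11 bp
  121→138: 17 bp
  138→141: 3 bp
  141→147: 6 bp
  147→165: 18 bp
  165→167: 2 bp
  167→177: 10 bp
  177→188: 11 bp
  188→196: 8 bp
  196→214: 18 bp
  214→220: 6 bp
  220→232: 12 bp
  232→247: 15 bp
  247→255: 8 bp
  255→276: 21 bp
  276→282: 6 bp
  282→284: 2 bp
  284→290: 6 bp
  290→6 (wrap): 295-290+6 = 11 bp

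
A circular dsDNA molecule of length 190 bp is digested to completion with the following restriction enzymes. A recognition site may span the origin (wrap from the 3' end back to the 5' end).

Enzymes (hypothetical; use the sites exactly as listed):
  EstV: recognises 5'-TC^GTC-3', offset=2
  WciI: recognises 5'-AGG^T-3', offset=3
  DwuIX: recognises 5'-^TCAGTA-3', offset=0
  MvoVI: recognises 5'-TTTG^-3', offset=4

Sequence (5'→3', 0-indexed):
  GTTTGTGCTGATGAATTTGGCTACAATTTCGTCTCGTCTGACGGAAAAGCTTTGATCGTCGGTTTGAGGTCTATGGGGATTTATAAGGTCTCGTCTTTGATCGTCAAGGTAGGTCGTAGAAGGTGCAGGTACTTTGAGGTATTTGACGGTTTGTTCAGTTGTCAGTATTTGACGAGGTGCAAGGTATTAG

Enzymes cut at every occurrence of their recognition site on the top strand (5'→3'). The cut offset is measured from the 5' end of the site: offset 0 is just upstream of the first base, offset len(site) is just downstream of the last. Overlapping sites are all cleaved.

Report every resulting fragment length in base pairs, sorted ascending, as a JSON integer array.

Per-enzyme occurrences:
  EstV (TCGTC, off=2): starts [28, 33, 55, 90, 100] → cuts [30, 35, 57, 92, 102]
  WciI (AGGT, off=3): starts [66, 85, 106, 110, 120, 126, 136, 174, 181, 188] → cuts [1, 69, 88, 109, 113, 123, 129, 139, 177, 184]
  DwuIX (TCAGTA, off=0): starts [161] → cuts [161]
  MvoVI (TTTG, off=4): starts [1, 15, 50, 62, 95, 132, 141, 149, 167] → cuts [5, 19, 54, 66, 99, 136, 145, 153, 171]

Pooled cuts: [1, 5, 19, 30, 35, 54, 57, 66, 69, 88, 92, 99, 102, 109, 113, 123, 129, 136, 139, 145, 153, 161, 171, 177, 184]

Fragments:
  1→5: 4 bp
  5→19: 14 bp
  19→30: 11 bp
  30→35: 5 bp
  35→54: 19 bp
  54→57: 3 bp
  57→66: 9 bp
  66→69: 3 bp
  69→88: 19 bp
  88→92: 4 bp
  92→99: 7 bp
  99→102: 3 bp
  102→109: 7 bp
  109→113: 4 bp
  113→123: 10 bp
  123→129: 6 bp
  129→136: 7 bp
  136→139: 3 bp
  139→145: 6 bp
  145→153: 8 bp
  153→161: 8 bp
  161→171: 10 bp
  171→177: 6 bp
  177→184: 7 bp
  184→1 (wrap): 190-184+1 = 7 bp

[3,3,3,3,4,4,4,5,6,6,6,7,7,7,7,7,8,8,9,10,10,11,14,19,19]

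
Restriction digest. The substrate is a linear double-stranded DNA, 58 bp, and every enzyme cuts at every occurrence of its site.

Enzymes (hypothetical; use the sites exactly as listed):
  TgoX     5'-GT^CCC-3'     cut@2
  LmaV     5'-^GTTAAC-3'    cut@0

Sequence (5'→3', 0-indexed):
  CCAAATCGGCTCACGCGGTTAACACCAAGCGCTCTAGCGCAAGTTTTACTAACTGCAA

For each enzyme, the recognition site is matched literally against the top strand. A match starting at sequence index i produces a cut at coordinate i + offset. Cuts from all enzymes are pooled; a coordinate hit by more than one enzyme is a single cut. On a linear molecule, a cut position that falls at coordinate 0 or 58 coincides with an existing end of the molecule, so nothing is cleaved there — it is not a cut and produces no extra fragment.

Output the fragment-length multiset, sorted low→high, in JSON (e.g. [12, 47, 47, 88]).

Per-enzyme occurrences:
  TgoX (GTCCC, off=2): no sites
  LmaV GTTAAC/0: at [17] ⇒ [17]

All cut coordinates (distinct, sorted): [17]

Fragment lengths:
  [0,17): 17 bp
  [17,58): 41 bp

[17,41]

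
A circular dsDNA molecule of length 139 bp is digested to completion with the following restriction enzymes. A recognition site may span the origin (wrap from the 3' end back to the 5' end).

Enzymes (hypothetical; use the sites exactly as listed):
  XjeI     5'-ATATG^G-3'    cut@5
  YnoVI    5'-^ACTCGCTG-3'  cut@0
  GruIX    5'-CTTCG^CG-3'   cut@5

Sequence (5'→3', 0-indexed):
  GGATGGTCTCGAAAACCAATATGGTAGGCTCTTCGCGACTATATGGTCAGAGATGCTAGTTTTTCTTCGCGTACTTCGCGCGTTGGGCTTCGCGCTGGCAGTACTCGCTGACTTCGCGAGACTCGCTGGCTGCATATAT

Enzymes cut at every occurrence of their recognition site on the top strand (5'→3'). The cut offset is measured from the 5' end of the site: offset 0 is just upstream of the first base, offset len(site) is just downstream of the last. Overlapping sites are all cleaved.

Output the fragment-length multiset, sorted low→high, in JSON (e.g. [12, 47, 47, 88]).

[4,9,10,10,12,14,14,20,22,24]

Scan for sites:
  XjeI (ATATGG, off=5): starts [18, 40, 135] → cuts [1, 23, 45]
  YnoVI (ACTCGCTG, off=0): starts [102, 120] → cuts [102, 120]
  GruIX (CTTCGCG, off=5): starts [30, 64, 73, 87, 111] → cuts [35, 69, 78, 92, 116]

Pooled cuts: [1, 23, 35, 45, 69, 78, 92, 102, 116, 120]

Fragments:
  1→23: 22 bp
  23→35: 12 bp
  35→45: 10 bp
  45→69: 24 bp
  69→78: 9 bp
  78→92: 14 bp
  92→102: 10 bp
  102→116: 14 bp
  116→120: 4 bp
  120→1 (wrap): 139-120+1 = 20 bp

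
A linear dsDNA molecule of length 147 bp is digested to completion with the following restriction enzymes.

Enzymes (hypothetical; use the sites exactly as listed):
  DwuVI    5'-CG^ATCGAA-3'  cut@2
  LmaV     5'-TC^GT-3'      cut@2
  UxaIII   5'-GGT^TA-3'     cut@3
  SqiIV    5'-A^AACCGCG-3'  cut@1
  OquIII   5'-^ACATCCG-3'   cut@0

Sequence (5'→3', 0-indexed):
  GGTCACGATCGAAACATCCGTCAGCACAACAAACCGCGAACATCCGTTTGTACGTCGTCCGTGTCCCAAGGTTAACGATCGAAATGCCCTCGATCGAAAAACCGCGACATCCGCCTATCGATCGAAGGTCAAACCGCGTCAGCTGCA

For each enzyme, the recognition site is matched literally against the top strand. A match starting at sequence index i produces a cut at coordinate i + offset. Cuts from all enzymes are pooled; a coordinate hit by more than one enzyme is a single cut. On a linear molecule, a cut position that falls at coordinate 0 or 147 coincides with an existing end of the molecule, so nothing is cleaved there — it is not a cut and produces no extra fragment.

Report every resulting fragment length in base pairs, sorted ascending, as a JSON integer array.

[5,6,7,7,7,8,11,14,15,16,16,17,18]

Scan for sites:
  DwuVI (CGATCGAA, off=2): starts [5, 75, 90, 118] → cuts [7, 77, 92, 120]
  LmaV (TCGT, off=2): starts [54] → cuts [56]
  UxaIII (GGTTA, off=3): starts [69] → cuts [72]
  SqiIV (AAACCGCG, off=1): starts [30, 98, 130] → cuts [31, 99, 131]
  OquIII (ACATCCG, off=0): starts [13, 39, 106] → cuts [13, 39, 106]

Pooled cuts: [7, 13, 31, 39, 56, 72, 77, 92, 99, 106, 120, 131]

Fragment lengths:
  [0,7): 7 bp
  [7,13): 6 bp
  [13,31): 18 bp
  [31,39): 8 bp
  [39,56): 17 bp
  [56,72): 16 bp
  [72,77): 5 bp
  [77,92): 15 bp
  [92,99): 7 bp
  [99,106): 7 bp
  [106,120): 14 bp
  [120,131): 11 bp
  [131,147): 16 bp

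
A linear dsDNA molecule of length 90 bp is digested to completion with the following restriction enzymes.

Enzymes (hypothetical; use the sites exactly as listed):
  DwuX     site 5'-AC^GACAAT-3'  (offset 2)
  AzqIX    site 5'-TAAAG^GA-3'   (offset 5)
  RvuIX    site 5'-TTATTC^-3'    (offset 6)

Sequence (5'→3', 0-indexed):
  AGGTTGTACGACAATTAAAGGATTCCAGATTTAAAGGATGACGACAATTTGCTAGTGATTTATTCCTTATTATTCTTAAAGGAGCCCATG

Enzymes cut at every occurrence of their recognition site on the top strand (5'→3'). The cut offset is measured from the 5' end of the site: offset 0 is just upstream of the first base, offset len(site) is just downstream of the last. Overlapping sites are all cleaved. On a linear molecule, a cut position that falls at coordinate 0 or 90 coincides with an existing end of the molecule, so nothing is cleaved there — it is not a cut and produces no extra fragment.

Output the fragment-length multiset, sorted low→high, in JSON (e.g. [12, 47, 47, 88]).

[6,6,9,9,10,11,16,23]

Scan for sites:
  DwuX ACGACAAT/2: at [7, 40] ⇒ [9, 42]
  AzqIX TAAAGGA/5: at [15, 31, 76] ⇒ [20, 36, 81]
  RvuIX TTATTC/6: at [59, 69] ⇒ [65, 75]

All cut coordinates (distinct, sorted): [9, 20, 36, 42, 65, 75, 81]

Fragments:
  [0,9): 9 bp
  [9,20): 11 bp
  [20,36): 16 bp
  [36,42): 6 bp
  [42,65): 23 bp
  [65,75): 10 bp
  [75,81): 6 bp
  [81,90): 9 bp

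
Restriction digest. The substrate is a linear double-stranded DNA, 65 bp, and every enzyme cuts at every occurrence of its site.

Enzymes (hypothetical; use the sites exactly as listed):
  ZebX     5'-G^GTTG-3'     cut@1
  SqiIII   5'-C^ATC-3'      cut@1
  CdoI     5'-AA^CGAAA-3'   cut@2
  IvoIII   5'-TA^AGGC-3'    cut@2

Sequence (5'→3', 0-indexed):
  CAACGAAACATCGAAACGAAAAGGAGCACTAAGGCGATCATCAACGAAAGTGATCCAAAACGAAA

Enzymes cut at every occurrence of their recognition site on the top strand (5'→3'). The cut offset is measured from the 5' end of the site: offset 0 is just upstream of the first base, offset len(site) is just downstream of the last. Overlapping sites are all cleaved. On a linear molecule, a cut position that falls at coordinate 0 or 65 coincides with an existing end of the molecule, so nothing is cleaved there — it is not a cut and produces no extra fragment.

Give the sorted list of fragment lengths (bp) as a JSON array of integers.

[3,5,5,6,7,8,15,16]

Per-enzyme occurrences:
  ZebX (GGTTG, off=1): no sites
  SqiIII CATC/1: at [8, 38] ⇒ [9, 39]
  CdoI AACGAAA/2: at [1, 14, 42, 58] ⇒ [3, 16, 44, 60]
  IvoIII TAAGGC/2: at [29] ⇒ [31]

All cut coordinates (distinct, sorted): [3, 9, 16, 31, 39, 44, 60]

Fragments:
  [0,3): 3 bp
  [3,9): 6 bp
  [9,16): 7 bp
  [16,31): 15 bp
  [31,39): 8 bp
  [39,44): 5 bp
  [44,60): 16 bp
  [60,65): 5 bp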